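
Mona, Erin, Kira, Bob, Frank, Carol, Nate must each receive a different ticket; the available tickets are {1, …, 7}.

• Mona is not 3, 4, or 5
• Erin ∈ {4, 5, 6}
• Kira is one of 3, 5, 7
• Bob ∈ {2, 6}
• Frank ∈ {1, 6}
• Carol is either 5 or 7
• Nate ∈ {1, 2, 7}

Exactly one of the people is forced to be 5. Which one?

The 7 variables draw from only 7 values {1, 2, 3, 4, 5, 6, 7}, so each is used; only Kira can be 3, hence Kira = 3.
The 6 still-open variables together cover exactly {1, 2, 4, 5, 6, 7} — 6 values for 6 variables — and 4 appears only in Erin's list, so Erin = 4.
The 5 still-open variables draw from only 5 values {1, 2, 5, 6, 7}, so each is used; only Carol can be 5, hence Carol = 5.

Carol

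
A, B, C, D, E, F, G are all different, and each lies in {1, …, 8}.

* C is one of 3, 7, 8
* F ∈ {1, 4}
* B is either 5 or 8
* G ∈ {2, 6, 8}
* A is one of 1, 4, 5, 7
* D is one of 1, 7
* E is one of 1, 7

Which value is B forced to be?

D and E share exactly the 2 values {1, 7}; by pigeonhole those values go to them, so strike 1, 7 from A, C, F.
That leaves F = 4. So A can't be 4.
That leaves A = 5. Remove 5 from B.
So B = 8.

8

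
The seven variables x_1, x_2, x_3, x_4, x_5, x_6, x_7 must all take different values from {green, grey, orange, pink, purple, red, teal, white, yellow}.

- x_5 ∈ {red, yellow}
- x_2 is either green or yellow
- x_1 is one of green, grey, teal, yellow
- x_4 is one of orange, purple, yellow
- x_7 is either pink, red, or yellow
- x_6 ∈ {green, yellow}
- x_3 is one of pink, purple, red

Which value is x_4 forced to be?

orange

x_2 and x_6 share exactly the 2 values {green, yellow}; by pigeonhole those values go to them, so strike green, yellow from x_1, x_4, x_5, x_7.
x_5's domain is down to {red}, so x_5 = red. Eliminate red elsewhere: x_3, x_7.
x_7's domain is down to {pink}, so x_7 = pink. Remove pink from x_3.
x_3's domain is down to {purple}, so x_3 = purple. Remove purple from x_4.
So x_4 = orange.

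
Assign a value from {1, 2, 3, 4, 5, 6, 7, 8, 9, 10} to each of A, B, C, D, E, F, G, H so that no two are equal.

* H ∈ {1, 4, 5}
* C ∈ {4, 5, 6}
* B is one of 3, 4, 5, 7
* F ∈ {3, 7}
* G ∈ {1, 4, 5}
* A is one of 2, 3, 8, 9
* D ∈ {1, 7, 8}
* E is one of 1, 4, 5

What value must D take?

E, G, H between them cover only {1, 4, 5} — a naked triple. Remove those values from B, C, D.
C must be 6 (only option left).
B and F share exactly the 2 values {3, 7}; by pigeonhole those values go to them, so strike 3, 7 from A, D.
So D = 8.

8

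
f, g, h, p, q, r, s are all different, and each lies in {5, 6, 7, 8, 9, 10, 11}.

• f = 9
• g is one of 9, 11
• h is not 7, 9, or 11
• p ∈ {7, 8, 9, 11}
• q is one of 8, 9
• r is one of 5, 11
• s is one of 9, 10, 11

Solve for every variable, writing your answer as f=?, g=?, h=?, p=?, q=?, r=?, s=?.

f=9, g=11, h=6, p=7, q=8, r=5, s=10

f's domain is down to {9}, so f = 9. Eliminate 9 elsewhere: g, p, q, s.
g has just one choice, so g = 11. Strike 11 from p, r, s.
q must be 8 (only option left). So h, p can't be 8.
r has just one choice, so r = 5. Eliminate 5 elsewhere: h.
s's domain is down to {10}, so s = 10. So h can't be 10.
h's domain is down to {6}, so h = 6.
p's domain is down to {7}, so p = 7.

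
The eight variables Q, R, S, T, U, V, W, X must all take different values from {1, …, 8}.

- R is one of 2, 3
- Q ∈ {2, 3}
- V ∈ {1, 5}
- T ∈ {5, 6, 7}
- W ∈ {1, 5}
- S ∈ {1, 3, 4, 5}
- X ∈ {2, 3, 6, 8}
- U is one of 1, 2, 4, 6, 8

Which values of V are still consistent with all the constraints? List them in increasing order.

The 8 variables draw from only 8 values {1, 2, 3, 4, 5, 6, 7, 8}, so each is used; only T can be 7, hence T = 7.
Q and R share exactly the 2 values {2, 3}; by pigeonhole those values go to them, so strike 2, 3 from S, U, X.
V and W share exactly the 2 values {1, 5}; by pigeonhole those values go to them, so strike 1, 5 from S, U.
S must be 4 (only option left). Eliminate 4 elsewhere: U.
No further eliminations apply; V can still be any of 1, 5.

1, 5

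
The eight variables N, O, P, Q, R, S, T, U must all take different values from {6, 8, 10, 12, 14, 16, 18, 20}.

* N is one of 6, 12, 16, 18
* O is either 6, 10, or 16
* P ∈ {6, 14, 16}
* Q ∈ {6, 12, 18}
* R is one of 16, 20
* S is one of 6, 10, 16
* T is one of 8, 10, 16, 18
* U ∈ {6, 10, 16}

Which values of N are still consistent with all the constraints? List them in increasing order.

The 8 variables together cover exactly {6, 8, 10, 12, 14, 16, 18, 20} — 8 values for 8 variables — and 8 appears only in T's list, so T = 8.
Among the 7 still-open variables, 14 fits only P (and all 7 values in {6, 10, 12, 14, 16, 18, 20} must be used), so P = 14.
The 6 still-open variables draw from only 6 values {6, 10, 12, 16, 18, 20}, so each is used; only R can be 20, hence R = 20.
O, S, U share exactly the 3 values {6, 10, 16}; by pigeonhole those values go to them, so strike 6, 10, 16 from N, Q.
No further eliminations apply; N can still be any of 12, 18.

12, 18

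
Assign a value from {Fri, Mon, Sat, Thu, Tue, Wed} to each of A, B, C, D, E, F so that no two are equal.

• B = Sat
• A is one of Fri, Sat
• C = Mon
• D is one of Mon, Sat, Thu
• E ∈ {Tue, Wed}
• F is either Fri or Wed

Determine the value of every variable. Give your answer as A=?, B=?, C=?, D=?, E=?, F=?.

B's domain is down to {Sat}, so B = Sat. Strike Sat from A, D.
That leaves C = Mon. Remove Mon from D.
D has just one choice, so D = Thu.
A has just one choice, so A = Fri. Eliminate Fri elsewhere: F.
F must be Wed (only option left). Eliminate Wed elsewhere: E.
E must be Tue (only option left).

A=Fri, B=Sat, C=Mon, D=Thu, E=Tue, F=Wed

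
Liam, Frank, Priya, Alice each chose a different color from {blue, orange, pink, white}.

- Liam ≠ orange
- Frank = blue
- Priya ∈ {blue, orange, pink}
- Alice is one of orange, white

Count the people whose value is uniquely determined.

1

Frank has just one choice, so Frank = blue. Eliminate blue elsewhere: Liam, Priya.
Determined: Frank=blue. The other people each still have more than one consistent value. That makes 1.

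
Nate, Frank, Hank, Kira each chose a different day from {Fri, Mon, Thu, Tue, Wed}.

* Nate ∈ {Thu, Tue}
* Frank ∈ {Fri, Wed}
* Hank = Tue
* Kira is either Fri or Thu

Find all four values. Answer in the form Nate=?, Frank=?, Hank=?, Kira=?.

Hank's domain is down to {Tue}, so Hank = Tue. So Nate can't be Tue.
Nate has just one choice, so Nate = Thu. Eliminate Thu elsewhere: Kira.
Kira has just one choice, so Kira = Fri. So Frank can't be Fri.
Frank's domain is down to {Wed}, so Frank = Wed.

Nate=Thu, Frank=Wed, Hank=Tue, Kira=Fri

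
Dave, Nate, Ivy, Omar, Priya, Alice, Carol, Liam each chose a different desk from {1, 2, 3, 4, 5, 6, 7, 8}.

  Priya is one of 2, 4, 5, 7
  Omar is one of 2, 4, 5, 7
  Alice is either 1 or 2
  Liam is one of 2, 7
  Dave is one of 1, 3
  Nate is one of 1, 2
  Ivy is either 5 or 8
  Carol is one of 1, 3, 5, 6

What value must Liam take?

7

Among the 8 variables, 6 fits only Carol (and all 8 values in {1, 2, 3, 4, 5, 6, 7, 8} must be used), so Carol = 6.
The 7 still-open variables together cover exactly {1, 2, 3, 4, 5, 7, 8} — 7 values for 7 variables — and 3 appears only in Dave's list, so Dave = 3.
Among the 6 still-open variables, 8 fits only Ivy (and all 6 values in {1, 2, 4, 5, 7, 8} must be used), so Ivy = 8.
The 2 variables Nate and Alice are confined to {1, 2}, which locks those values in; drop them from Omar, Priya, Liam.
So Liam = 7.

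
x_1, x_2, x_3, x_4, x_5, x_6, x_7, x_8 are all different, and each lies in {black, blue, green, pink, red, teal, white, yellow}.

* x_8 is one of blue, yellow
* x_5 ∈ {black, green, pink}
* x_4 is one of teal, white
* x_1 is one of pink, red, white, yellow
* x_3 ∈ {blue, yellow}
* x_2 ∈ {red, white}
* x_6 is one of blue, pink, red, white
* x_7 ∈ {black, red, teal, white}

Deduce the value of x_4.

teal

The 8 variables draw from only 8 values {black, blue, green, pink, red, teal, white, yellow}, so each is used; only x_5 can be green, hence x_5 = green.
Among the 7 still-open variables, black fits only x_7 (and all 7 values in {black, blue, pink, red, teal, white, yellow} must be used), so x_7 = black.
The 6 still-open variables together cover exactly {blue, pink, red, teal, white, yellow} — 6 values for 6 variables — and teal appears only in x_4's list, so x_4 = teal.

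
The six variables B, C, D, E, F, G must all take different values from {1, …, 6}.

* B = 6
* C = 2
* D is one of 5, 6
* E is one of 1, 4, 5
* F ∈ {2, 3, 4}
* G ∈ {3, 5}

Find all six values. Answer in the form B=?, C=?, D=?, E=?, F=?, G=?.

B=6, C=2, D=5, E=1, F=4, G=3

B has just one choice, so B = 6. So D can't be 6.
C's domain is down to {2}, so C = 2. So F can't be 2.
D has just one choice, so D = 5. Strike 5 from E, G.
That leaves G = 3. So F can't be 3.
F must be 4 (only option left). Strike 4 from E.
E has just one choice, so E = 1.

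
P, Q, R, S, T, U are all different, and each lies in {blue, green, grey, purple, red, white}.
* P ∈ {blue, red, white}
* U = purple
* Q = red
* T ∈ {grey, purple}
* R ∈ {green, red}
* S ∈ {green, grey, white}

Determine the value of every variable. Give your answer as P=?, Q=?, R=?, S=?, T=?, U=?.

P=blue, Q=red, R=green, S=white, T=grey, U=purple

Q's domain is down to {red}, so Q = red. Eliminate red elsewhere: P, R.
R's domain is down to {green}, so R = green. Remove green from S.
U has just one choice, so U = purple. Strike purple from T.
T must be grey (only option left). Eliminate grey elsewhere: S.
S must be white (only option left). So P can't be white.
P must be blue (only option left).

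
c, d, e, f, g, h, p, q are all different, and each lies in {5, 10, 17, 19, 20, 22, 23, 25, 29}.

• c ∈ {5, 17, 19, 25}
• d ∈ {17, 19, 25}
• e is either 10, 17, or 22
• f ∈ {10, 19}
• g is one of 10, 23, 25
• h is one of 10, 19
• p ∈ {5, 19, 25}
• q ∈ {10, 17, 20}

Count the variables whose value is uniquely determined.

Among the 8 variables, 20 fits only q (and all 8 values in {5, 10, 17, 19, 20, 22, 23, 25} must be used), so q = 20.
The 7 still-open variables together cover exactly {5, 10, 17, 19, 22, 23, 25} — 7 values for 7 variables — and 22 appears only in e's list, so e = 22.
Among the 6 still-open variables, 23 fits only g (and all 6 values in {5, 10, 17, 19, 23, 25} must be used), so g = 23.
f and h between them cover only {10, 19} — a naked pair. Remove those values from c, d, p.
Determined: e=22, g=23, q=20. The other variables each still have more than one consistent value. That makes 3.

3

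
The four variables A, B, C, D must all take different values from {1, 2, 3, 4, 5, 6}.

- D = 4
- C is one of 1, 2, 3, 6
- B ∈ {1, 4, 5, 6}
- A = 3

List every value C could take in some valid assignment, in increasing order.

A has just one choice, so A = 3. Remove 3 from C.
D's domain is down to {4}, so D = 4. Remove 4 from B.
No further eliminations apply; C can still be any of 1, 2, 6.

1, 2, 6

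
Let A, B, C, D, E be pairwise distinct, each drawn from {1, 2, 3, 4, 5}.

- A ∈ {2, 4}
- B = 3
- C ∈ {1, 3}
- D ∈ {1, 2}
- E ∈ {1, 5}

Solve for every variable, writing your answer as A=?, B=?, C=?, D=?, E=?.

B has just one choice, so B = 3. Remove 3 from C.
That leaves C = 1. So D, E can't be 1.
D must be 2 (only option left). Eliminate 2 elsewhere: A.
E's domain is down to {5}, so E = 5.
A has just one choice, so A = 4.

A=4, B=3, C=1, D=2, E=5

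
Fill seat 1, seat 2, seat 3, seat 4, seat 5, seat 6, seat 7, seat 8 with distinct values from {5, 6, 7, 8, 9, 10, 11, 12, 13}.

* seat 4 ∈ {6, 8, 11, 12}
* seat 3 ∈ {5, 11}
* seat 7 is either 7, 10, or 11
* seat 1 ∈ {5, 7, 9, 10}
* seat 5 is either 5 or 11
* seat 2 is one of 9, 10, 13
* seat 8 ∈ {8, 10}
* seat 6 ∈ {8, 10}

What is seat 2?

13

seat 3 and seat 5 share exactly the 2 values {5, 11}; by pigeonhole those values go to them, so strike 5, 11 from seat 1, seat 4, seat 7.
seat 6 and seat 8 between them cover only {8, 10} — a naked pair. Remove those values from seat 1, seat 2, seat 4, seat 7.
That leaves seat 7 = 7. Strike 7 from seat 1.
seat 1 must be 9 (only option left). Eliminate 9 elsewhere: seat 2.
So seat 2 = 13.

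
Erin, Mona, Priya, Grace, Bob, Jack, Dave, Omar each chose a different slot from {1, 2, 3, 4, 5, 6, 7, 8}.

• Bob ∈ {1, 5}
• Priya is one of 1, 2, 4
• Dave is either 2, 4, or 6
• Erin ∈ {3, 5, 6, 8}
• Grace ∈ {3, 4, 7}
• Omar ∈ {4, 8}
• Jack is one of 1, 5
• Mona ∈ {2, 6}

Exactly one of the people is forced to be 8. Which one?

The 8 variables draw from only 8 values {1, 2, 3, 4, 5, 6, 7, 8}, so each is used; only Grace can be 7, hence Grace = 7.
The 7 still-open variables together cover exactly {1, 2, 3, 4, 5, 6, 8} — 7 values for 7 variables — and 3 appears only in Erin's list, so Erin = 3.
The 6 still-open variables draw from only 6 values {1, 2, 4, 5, 6, 8}, so each is used; only Omar can be 8, hence Omar = 8.

Omar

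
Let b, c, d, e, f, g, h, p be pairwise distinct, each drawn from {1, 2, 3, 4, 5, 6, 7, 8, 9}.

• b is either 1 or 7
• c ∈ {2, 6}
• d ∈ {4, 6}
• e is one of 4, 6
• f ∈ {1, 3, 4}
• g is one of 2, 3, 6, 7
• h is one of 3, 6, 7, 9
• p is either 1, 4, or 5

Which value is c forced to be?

The 8 variables draw from only 8 values {1, 2, 3, 4, 5, 6, 7, 9}, so each is used; only p can be 5, hence p = 5.
Among the 7 still-open variables, 9 fits only h (and all 7 values in {1, 2, 3, 4, 6, 7, 9} must be used), so h = 9.
The 2 variables d and e are confined to {4, 6}, which locks those values in; drop them from c, f, g.
So c = 2.

2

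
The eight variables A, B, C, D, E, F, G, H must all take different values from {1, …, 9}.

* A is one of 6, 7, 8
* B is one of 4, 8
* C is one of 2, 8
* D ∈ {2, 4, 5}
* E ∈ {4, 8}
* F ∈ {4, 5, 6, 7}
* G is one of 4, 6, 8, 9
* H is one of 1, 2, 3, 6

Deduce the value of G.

The 2 variables B and E are confined to {4, 8}, which locks those values in; drop them from A, C, D, F, G.
That leaves C = 2. Eliminate 2 elsewhere: D, H.
That leaves D = 5. Eliminate 5 elsewhere: F.
The 2 variables A and F are confined to {6, 7}, which locks those values in; drop them from G, H.
So G = 9.

9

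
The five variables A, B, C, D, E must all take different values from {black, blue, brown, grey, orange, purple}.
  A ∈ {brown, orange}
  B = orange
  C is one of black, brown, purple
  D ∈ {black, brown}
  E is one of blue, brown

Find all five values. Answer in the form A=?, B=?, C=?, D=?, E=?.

B must be orange (only option left). Eliminate orange elsewhere: A.
A must be brown (only option left). Strike brown from C, D, E.
D must be black (only option left). Strike black from C.
E's domain is down to {blue}, so E = blue.
C must be purple (only option left).

A=brown, B=orange, C=purple, D=black, E=blue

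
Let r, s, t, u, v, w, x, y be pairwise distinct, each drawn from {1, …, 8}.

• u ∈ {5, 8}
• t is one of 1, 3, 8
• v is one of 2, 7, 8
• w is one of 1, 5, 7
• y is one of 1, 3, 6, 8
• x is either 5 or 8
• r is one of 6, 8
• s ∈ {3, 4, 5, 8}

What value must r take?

6

Among the 8 variables, 2 fits only v (and all 8 values in {1, 2, 3, 4, 5, 6, 7, 8} must be used), so v = 2.
The 7 still-open variables together cover exactly {1, 3, 4, 5, 6, 7, 8} — 7 values for 7 variables — and 4 appears only in s's list, so s = 4.
The 6 still-open variables together cover exactly {1, 3, 5, 6, 7, 8} — 6 values for 6 variables — and 7 appears only in w's list, so w = 7.
The 2 variables u and x are confined to {5, 8}, which locks those values in; drop them from r, t, y.
So r = 6.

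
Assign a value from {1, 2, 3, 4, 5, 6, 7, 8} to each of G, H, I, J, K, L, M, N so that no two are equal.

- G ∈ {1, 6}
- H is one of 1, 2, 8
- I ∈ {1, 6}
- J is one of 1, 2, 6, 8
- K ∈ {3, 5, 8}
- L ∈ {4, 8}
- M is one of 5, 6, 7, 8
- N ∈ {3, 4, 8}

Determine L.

The 8 variables draw from only 8 values {1, 2, 3, 4, 5, 6, 7, 8}, so each is used; only M can be 7, hence M = 7.
The 7 still-open variables draw from only 7 values {1, 2, 3, 4, 5, 6, 8}, so each is used; only K can be 5, hence K = 5.
The 6 still-open variables draw from only 6 values {1, 2, 3, 4, 6, 8}, so each is used; only N can be 3, hence N = 3.
Among the 5 still-open variables, 4 fits only L (and all 5 values in {1, 2, 4, 6, 8} must be used), so L = 4.

4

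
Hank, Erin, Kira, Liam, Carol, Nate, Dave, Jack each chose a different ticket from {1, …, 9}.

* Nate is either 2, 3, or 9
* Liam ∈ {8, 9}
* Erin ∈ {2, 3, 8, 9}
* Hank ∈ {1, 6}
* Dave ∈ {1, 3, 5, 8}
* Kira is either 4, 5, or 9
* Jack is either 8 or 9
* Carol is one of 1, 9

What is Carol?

Among the 8 variables, 4 fits only Kira (and all 8 values in {1, 2, 3, 4, 5, 6, 8, 9} must be used), so Kira = 4.
The 7 still-open variables draw from only 7 values {1, 2, 3, 5, 6, 8, 9}, so each is used; only Dave can be 5, hence Dave = 5.
The 6 still-open variables together cover exactly {1, 2, 3, 6, 8, 9} — 6 values for 6 variables — and 6 appears only in Hank's list, so Hank = 6.
Among the 5 still-open variables, 1 fits only Carol (and all 5 values in {1, 2, 3, 8, 9} must be used), so Carol = 1.

1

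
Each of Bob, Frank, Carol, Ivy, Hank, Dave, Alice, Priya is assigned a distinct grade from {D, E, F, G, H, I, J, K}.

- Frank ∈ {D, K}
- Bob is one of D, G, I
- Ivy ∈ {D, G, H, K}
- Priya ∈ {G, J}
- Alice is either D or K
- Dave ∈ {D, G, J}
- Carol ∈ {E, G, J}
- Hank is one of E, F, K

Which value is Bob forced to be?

I

Among the 8 variables, F fits only Hank (and all 8 values in {D, E, F, G, H, I, J, K} must be used), so Hank = F.
The 7 still-open variables draw from only 7 values {D, E, G, H, I, J, K}, so each is used; only Carol can be E, hence Carol = E.
The 6 still-open variables draw from only 6 values {D, G, H, I, J, K}, so each is used; only Ivy can be H, hence Ivy = H.
The 5 still-open variables draw from only 5 values {D, G, I, J, K}, so each is used; only Bob can be I, hence Bob = I.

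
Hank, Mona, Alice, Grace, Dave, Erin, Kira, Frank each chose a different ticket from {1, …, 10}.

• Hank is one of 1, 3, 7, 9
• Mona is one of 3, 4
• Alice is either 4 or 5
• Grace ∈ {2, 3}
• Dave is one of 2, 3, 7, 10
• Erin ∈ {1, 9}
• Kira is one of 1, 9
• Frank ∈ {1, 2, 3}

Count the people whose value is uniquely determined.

4

The 8 variables together cover exactly {1, 2, 3, 4, 5, 7, 9, 10} — 8 values for 8 variables — and 5 appears only in Alice's list, so Alice = 5.
The 7 still-open variables together cover exactly {1, 2, 3, 4, 7, 9, 10} — 7 values for 7 variables — and 4 appears only in Mona's list, so Mona = 4.
The 6 still-open variables draw from only 6 values {1, 2, 3, 7, 9, 10}, so each is used; only Dave can be 10, hence Dave = 10.
The 5 still-open variables together cover exactly {1, 2, 3, 7, 9} — 5 values for 5 variables — and 7 appears only in Hank's list, so Hank = 7.
Erin and Kira share exactly the 2 values {1, 9}; by pigeonhole those values go to them, so strike 1, 9 from Frank.
Determined: Hank=7, Mona=4, Alice=5, Dave=10. The other people each still have more than one consistent value. That makes 4.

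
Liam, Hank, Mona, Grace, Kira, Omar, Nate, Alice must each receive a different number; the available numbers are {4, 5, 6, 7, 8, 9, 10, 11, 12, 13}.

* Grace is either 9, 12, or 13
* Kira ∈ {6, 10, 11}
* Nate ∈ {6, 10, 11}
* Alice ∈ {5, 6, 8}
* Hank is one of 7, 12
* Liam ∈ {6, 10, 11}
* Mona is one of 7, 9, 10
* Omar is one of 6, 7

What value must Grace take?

Liam, Kira, Nate between them cover only {6, 10, 11} — a naked triple. Remove those values from Mona, Omar, Alice.
Omar must be 7 (only option left). So Hank, Mona can't be 7.
Hank has just one choice, so Hank = 12. Eliminate 12 elsewhere: Grace.
Mona has just one choice, so Mona = 9. Strike 9 from Grace.
So Grace = 13.

13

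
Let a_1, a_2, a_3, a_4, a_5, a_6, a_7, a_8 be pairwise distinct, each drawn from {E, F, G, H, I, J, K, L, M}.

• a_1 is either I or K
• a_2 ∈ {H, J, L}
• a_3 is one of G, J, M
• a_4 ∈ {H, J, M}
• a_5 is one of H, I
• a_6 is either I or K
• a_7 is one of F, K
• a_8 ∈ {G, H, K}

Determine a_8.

The 8 variables draw from only 8 values {F, G, H, I, J, K, L, M}, so each is used; only a_7 can be F, hence a_7 = F.
The 7 still-open variables draw from only 7 values {G, H, I, J, K, L, M}, so each is used; only a_2 can be L, hence a_2 = L.
a_1 and a_6 share exactly the 2 values {I, K}; by pigeonhole those values go to them, so strike I, K from a_5, a_8.
a_5 must be H (only option left). Remove H from a_4, a_8.
So a_8 = G.

G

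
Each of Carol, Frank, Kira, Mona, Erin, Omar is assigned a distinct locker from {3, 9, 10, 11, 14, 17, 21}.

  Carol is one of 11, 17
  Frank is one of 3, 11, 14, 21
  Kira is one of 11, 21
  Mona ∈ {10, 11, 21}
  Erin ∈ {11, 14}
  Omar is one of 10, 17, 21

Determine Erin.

Among the 6 variables, 3 fits only Frank (and all 6 values in {3, 10, 11, 14, 17, 21} must be used), so Frank = 3.
The 5 still-open variables draw from only 5 values {10, 11, 14, 17, 21}, so each is used; only Erin can be 14, hence Erin = 14.

14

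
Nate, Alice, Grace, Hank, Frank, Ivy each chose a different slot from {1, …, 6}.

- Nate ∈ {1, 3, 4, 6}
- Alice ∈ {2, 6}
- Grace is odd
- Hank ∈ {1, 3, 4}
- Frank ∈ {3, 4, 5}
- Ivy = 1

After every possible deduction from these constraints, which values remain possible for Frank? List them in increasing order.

3, 4, 5

Ivy's domain is down to {1}, so Ivy = 1. Eliminate 1 elsewhere: Nate, Grace, Hank.
The 5 still-open variables together cover exactly {2, 3, 4, 5, 6} — 5 values for 5 variables — and 2 appears only in Alice's list, so Alice = 2.
The 4 still-open variables draw from only 4 values {3, 4, 5, 6}, so each is used; only Nate can be 6, hence Nate = 6.
No further eliminations apply; Frank can still be any of 3, 4, 5.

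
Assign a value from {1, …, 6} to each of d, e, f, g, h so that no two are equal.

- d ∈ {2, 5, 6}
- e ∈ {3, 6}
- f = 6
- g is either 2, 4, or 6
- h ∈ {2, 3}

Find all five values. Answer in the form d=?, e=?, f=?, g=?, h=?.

f must be 6 (only option left). Remove 6 from d, e, g.
That leaves e = 3. Remove 3 from h.
h has just one choice, so h = 2. Eliminate 2 elsewhere: d, g.
d must be 5 (only option left).
g has just one choice, so g = 4.

d=5, e=3, f=6, g=4, h=2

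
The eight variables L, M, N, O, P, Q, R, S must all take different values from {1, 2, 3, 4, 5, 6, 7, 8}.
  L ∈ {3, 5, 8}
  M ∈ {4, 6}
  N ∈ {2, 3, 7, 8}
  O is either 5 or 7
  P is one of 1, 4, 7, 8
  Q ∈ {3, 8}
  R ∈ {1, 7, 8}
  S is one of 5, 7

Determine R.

1

The 8 variables together cover exactly {1, 2, 3, 4, 5, 6, 7, 8} — 8 values for 8 variables — and 2 appears only in N's list, so N = 2.
The 7 still-open variables together cover exactly {1, 3, 4, 5, 6, 7, 8} — 7 values for 7 variables — and 6 appears only in M's list, so M = 6.
The 6 still-open variables together cover exactly {1, 3, 4, 5, 7, 8} — 6 values for 6 variables — and 4 appears only in P's list, so P = 4.
Among the 5 still-open variables, 1 fits only R (and all 5 values in {1, 3, 5, 7, 8} must be used), so R = 1.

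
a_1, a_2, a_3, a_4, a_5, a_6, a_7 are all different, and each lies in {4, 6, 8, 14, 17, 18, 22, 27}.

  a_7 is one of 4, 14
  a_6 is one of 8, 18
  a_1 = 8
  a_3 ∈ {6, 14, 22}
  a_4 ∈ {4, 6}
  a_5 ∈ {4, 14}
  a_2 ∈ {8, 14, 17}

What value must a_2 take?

17

a_1 has just one choice, so a_1 = 8. Eliminate 8 elsewhere: a_2, a_6.
That leaves a_6 = 18.
Among the 5 still-open variables, 17 fits only a_2 (and all 5 values in {4, 6, 14, 17, 22} must be used), so a_2 = 17.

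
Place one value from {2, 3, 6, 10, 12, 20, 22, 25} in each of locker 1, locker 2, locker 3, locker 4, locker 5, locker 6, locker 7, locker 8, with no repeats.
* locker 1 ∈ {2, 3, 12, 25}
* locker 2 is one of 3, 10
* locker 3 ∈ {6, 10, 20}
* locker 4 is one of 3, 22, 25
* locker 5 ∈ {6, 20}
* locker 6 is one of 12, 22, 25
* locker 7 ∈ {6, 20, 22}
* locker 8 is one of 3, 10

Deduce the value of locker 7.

22

The 8 variables draw from only 8 values {2, 3, 6, 10, 12, 20, 22, 25}, so each is used; only locker 1 can be 2, hence locker 1 = 2.
The 7 still-open variables draw from only 7 values {3, 6, 10, 12, 20, 22, 25}, so each is used; only locker 6 can be 12, hence locker 6 = 12.
The 6 still-open variables together cover exactly {3, 6, 10, 20, 22, 25} — 6 values for 6 variables — and 25 appears only in locker 4's list, so locker 4 = 25.
The 5 still-open variables together cover exactly {3, 6, 10, 20, 22} — 5 values for 5 variables — and 22 appears only in locker 7's list, so locker 7 = 22.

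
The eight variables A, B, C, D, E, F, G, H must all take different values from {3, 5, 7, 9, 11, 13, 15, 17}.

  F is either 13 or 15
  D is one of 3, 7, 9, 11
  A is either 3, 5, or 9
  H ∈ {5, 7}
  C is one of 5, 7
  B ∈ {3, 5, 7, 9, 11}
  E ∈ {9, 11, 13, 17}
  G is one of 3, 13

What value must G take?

The 8 variables together cover exactly {3, 5, 7, 9, 11, 13, 15, 17} — 8 values for 8 variables — and 15 appears only in F's list, so F = 15.
The 7 still-open variables together cover exactly {3, 5, 7, 9, 11, 13, 17} — 7 values for 7 variables — and 17 appears only in E's list, so E = 17.
The 6 still-open variables together cover exactly {3, 5, 7, 9, 11, 13} — 6 values for 6 variables — and 13 appears only in G's list, so G = 13.

13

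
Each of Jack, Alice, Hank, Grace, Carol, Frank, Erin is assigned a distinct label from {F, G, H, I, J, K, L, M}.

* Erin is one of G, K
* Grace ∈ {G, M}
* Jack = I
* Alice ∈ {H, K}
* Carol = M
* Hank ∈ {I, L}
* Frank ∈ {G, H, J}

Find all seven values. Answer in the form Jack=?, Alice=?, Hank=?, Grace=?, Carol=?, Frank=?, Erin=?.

Jack has just one choice, so Jack = I. Strike I from Hank.
That leaves Hank = L.
That leaves Carol = M. Eliminate M elsewhere: Grace.
Grace has just one choice, so Grace = G. So Frank, Erin can't be G.
Erin's domain is down to {K}, so Erin = K. So Alice can't be K.
Alice's domain is down to {H}, so Alice = H. So Frank can't be H.
That leaves Frank = J.

Jack=I, Alice=H, Hank=L, Grace=G, Carol=M, Frank=J, Erin=K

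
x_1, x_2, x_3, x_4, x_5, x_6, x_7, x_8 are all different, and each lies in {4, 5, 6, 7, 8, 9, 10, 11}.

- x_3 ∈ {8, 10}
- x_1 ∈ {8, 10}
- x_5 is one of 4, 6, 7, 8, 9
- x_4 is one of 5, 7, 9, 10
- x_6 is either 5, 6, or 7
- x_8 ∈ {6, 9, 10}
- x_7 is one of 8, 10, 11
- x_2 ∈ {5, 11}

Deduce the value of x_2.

5

The 8 variables together cover exactly {4, 5, 6, 7, 8, 9, 10, 11} — 8 values for 8 variables — and 4 appears only in x_5's list, so x_5 = 4.
x_1 and x_3 share exactly the 2 values {8, 10}; by pigeonhole those values go to them, so strike 8, 10 from x_4, x_7, x_8.
That leaves x_7 = 11. Strike 11 from x_2.
So x_2 = 5.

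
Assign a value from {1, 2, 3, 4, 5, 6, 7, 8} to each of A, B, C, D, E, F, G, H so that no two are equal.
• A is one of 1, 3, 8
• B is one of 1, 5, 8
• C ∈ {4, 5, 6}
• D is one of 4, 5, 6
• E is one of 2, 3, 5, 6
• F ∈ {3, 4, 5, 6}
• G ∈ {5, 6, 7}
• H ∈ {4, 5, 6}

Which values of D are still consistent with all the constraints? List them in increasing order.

4, 5, 6

The 8 variables draw from only 8 values {1, 2, 3, 4, 5, 6, 7, 8}, so each is used; only E can be 2, hence E = 2.
The 7 still-open variables together cover exactly {1, 3, 4, 5, 6, 7, 8} — 7 values for 7 variables — and 7 appears only in G's list, so G = 7.
The 3 variables C, D, H are confined to {4, 5, 6}, which locks those values in; drop them from B, F.
F must be 3 (only option left). Eliminate 3 elsewhere: A.
No further eliminations apply; D can still be any of 4, 5, 6.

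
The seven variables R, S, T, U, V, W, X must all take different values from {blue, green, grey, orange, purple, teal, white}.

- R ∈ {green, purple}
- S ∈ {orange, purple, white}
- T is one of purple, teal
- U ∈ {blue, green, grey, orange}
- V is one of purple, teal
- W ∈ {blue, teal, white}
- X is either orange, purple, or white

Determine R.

The 7 variables draw from only 7 values {blue, green, grey, orange, purple, teal, white}, so each is used; only U can be grey, hence U = grey.
The 6 still-open variables draw from only 6 values {blue, green, orange, purple, teal, white}, so each is used; only W can be blue, hence W = blue.
The 5 still-open variables together cover exactly {green, orange, purple, teal, white} — 5 values for 5 variables — and green appears only in R's list, so R = green.

green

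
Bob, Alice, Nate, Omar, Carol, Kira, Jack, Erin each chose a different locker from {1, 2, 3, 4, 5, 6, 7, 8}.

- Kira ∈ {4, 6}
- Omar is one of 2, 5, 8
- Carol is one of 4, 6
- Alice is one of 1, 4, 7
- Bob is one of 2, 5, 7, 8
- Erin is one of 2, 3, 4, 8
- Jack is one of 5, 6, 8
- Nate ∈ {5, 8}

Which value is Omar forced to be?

The 8 variables together cover exactly {1, 2, 3, 4, 5, 6, 7, 8} — 8 values for 8 variables — and 1 appears only in Alice's list, so Alice = 1.
The 7 still-open variables together cover exactly {2, 3, 4, 5, 6, 7, 8} — 7 values for 7 variables — and 3 appears only in Erin's list, so Erin = 3.
The 6 still-open variables together cover exactly {2, 4, 5, 6, 7, 8} — 6 values for 6 variables — and 7 appears only in Bob's list, so Bob = 7.
Among the 5 still-open variables, 2 fits only Omar (and all 5 values in {2, 4, 5, 6, 8} must be used), so Omar = 2.

2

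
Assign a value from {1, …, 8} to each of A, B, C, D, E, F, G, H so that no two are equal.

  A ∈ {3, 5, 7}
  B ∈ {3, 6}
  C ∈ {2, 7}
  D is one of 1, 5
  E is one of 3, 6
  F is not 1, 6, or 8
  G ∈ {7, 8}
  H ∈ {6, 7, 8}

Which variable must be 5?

The 8 variables draw from only 8 values {1, 2, 3, 4, 5, 6, 7, 8}, so each is used; only D can be 1, hence D = 1.
Among the 7 still-open variables, 4 fits only F (and all 7 values in {2, 3, 4, 5, 6, 7, 8} must be used), so F = 4.
The 6 still-open variables draw from only 6 values {2, 3, 5, 6, 7, 8}, so each is used; only C can be 2, hence C = 2.
The 5 still-open variables draw from only 5 values {3, 5, 6, 7, 8}, so each is used; only A can be 5, hence A = 5.

A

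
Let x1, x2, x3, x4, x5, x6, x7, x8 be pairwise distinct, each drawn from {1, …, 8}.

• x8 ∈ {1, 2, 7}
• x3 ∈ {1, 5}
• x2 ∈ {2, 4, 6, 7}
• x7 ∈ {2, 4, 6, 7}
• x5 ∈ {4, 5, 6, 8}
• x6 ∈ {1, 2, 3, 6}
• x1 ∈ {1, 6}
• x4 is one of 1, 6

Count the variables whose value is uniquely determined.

3

Among the 8 variables, 3 fits only x6 (and all 8 values in {1, 2, 3, 4, 5, 6, 7, 8} must be used), so x6 = 3.
The 7 still-open variables draw from only 7 values {1, 2, 4, 5, 6, 7, 8}, so each is used; only x5 can be 8, hence x5 = 8.
The 6 still-open variables draw from only 6 values {1, 2, 4, 5, 6, 7}, so each is used; only x3 can be 5, hence x3 = 5.
x1 and x4 share exactly the 2 values {1, 6}; by pigeonhole those values go to them, so strike 1, 6 from x2, x7, x8.
Determined: x3=5, x5=8, x6=3. The other variables each still have more than one consistent value. That makes 3.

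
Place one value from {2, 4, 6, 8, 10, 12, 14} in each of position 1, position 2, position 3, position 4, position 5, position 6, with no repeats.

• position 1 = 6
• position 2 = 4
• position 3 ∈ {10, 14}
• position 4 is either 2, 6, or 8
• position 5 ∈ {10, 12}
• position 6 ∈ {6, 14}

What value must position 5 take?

12

position 1's domain is down to {6}, so position 1 = 6. Strike 6 from position 4, position 6.
position 2's domain is down to {4}, so position 2 = 4.
position 6 has just one choice, so position 6 = 14. Remove 14 from position 3.
position 3's domain is down to {10}, so position 3 = 10. Eliminate 10 elsewhere: position 5.
So position 5 = 12.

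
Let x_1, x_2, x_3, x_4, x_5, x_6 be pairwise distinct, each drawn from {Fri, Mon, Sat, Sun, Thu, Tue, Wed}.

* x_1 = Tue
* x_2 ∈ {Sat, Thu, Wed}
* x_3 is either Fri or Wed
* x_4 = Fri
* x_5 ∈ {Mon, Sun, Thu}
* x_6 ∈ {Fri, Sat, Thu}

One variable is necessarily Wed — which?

x_1's domain is down to {Tue}, so x_1 = Tue.
x_4 must be Fri (only option left). So x_3, x_6 can't be Fri.
So Wed goes to x_3.

x_3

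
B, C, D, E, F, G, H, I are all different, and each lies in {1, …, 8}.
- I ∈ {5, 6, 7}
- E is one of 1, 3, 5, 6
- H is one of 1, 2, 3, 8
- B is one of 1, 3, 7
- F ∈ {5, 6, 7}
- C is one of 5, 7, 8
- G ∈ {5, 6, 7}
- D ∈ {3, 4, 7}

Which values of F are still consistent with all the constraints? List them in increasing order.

The 8 variables draw from only 8 values {1, 2, 3, 4, 5, 6, 7, 8}, so each is used; only H can be 2, hence H = 2.
Among the 7 still-open variables, 4 fits only D (and all 7 values in {1, 3, 4, 5, 6, 7, 8} must be used), so D = 4.
Among the 6 still-open variables, 8 fits only C (and all 6 values in {1, 3, 5, 6, 7, 8} must be used), so C = 8.
F, G, I share exactly the 3 values {5, 6, 7}; by pigeonhole those values go to them, so strike 5, 6, 7 from B, E.
No further eliminations apply; F can still be any of 5, 6, 7.

5, 6, 7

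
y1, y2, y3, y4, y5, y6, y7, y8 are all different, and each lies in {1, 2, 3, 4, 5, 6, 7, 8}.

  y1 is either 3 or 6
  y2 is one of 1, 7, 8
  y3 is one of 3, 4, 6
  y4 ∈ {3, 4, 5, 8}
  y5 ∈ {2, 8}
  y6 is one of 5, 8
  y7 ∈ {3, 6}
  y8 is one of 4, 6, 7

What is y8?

7

The 8 variables together cover exactly {1, 2, 3, 4, 5, 6, 7, 8} — 8 values for 8 variables — and 1 appears only in y2's list, so y2 = 1.
The 7 still-open variables together cover exactly {2, 3, 4, 5, 6, 7, 8} — 7 values for 7 variables — and 2 appears only in y5's list, so y5 = 2.
The 6 still-open variables together cover exactly {3, 4, 5, 6, 7, 8} — 6 values for 6 variables — and 7 appears only in y8's list, so y8 = 7.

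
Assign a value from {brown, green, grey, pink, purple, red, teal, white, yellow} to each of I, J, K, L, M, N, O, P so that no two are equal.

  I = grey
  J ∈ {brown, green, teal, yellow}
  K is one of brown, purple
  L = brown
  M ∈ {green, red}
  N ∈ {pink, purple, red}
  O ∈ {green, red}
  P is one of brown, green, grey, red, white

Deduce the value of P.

white

I has just one choice, so I = grey. So P can't be grey.
L has just one choice, so L = brown. Strike brown from J, K, P.
K has just one choice, so K = purple. Eliminate purple elsewhere: N.
M and O share exactly the 2 values {green, red}; by pigeonhole those values go to them, so strike green, red from J, N, P.
So P = white.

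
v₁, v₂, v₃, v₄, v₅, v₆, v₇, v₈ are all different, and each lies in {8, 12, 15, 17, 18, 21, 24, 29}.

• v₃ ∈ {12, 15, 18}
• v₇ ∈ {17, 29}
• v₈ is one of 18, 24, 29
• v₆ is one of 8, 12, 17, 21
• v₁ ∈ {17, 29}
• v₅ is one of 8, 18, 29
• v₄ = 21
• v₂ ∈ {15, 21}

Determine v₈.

v₄ must be 21 (only option left). Eliminate 21 elsewhere: v₂, v₆.
v₂ has just one choice, so v₂ = 15. Remove 15 from v₃.
The 6 still-open variables together cover exactly {8, 12, 17, 18, 24, 29} — 6 values for 6 variables — and 24 appears only in v₈'s list, so v₈ = 24.

24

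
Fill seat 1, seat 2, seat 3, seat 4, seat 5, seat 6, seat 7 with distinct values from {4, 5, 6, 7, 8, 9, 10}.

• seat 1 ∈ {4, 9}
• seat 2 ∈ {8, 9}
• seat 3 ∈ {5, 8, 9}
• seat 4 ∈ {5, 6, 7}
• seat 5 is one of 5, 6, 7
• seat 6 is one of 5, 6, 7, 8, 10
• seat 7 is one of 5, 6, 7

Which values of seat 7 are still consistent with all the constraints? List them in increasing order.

Among the 7 variables, 4 fits only seat 1 (and all 7 values in {4, 5, 6, 7, 8, 9, 10} must be used), so seat 1 = 4.
The 6 still-open variables draw from only 6 values {5, 6, 7, 8, 9, 10}, so each is used; only seat 6 can be 10, hence seat 6 = 10.
seat 4, seat 5, seat 7 between them cover only {5, 6, 7} — a naked triple. Remove those values from seat 3.
No further eliminations apply; seat 7 can still be any of 5, 6, 7.

5, 6, 7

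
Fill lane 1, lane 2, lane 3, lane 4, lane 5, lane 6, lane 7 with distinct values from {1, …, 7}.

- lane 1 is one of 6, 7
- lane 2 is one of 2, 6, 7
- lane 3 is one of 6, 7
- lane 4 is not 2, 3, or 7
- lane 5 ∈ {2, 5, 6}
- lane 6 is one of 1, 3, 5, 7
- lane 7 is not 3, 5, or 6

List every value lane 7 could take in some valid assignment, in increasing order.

The 7 variables together cover exactly {1, 2, 3, 4, 5, 6, 7} — 7 values for 7 variables — and 3 appears only in lane 6's list, so lane 6 = 3.
The 2 variables lane 1 and lane 3 are confined to {6, 7}, which locks those values in; drop them from lane 2, lane 4, lane 5, lane 7.
lane 2's domain is down to {2}, so lane 2 = 2. Eliminate 2 elsewhere: lane 5, lane 7.
lane 5 has just one choice, so lane 5 = 5. Strike 5 from lane 4.
No further eliminations apply; lane 7 can still be any of 1, 4.

1, 4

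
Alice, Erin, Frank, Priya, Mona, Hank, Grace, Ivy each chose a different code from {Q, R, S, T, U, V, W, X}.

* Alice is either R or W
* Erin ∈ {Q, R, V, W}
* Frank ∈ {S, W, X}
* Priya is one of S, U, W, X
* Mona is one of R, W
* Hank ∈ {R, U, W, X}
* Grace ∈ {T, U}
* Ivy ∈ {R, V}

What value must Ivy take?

The 8 variables draw from only 8 values {Q, R, S, T, U, V, W, X}, so each is used; only Erin can be Q, hence Erin = Q.
The 7 still-open variables draw from only 7 values {R, S, T, U, V, W, X}, so each is used; only Grace can be T, hence Grace = T.
The 6 still-open variables draw from only 6 values {R, S, U, V, W, X}, so each is used; only Ivy can be V, hence Ivy = V.

V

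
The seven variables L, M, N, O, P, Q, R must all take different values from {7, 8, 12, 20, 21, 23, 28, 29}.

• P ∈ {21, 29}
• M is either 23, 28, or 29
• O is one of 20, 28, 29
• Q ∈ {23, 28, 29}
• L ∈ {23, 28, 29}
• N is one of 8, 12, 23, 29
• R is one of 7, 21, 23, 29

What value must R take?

7

L, M, Q share exactly the 3 values {23, 28, 29}; by pigeonhole those values go to them, so strike 23, 28, 29 from N, O, P, R.
O has just one choice, so O = 20.
P must be 21 (only option left). Strike 21 from R.
So R = 7.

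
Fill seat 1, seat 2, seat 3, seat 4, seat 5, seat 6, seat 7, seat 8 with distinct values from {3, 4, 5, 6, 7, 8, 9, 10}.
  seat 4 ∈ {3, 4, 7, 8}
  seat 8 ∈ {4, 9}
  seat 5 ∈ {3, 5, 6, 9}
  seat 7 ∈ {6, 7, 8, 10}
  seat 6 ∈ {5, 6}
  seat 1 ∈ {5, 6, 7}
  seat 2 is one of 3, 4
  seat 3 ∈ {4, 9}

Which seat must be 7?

The 8 variables together cover exactly {3, 4, 5, 6, 7, 8, 9, 10} — 8 values for 8 variables — and 10 appears only in seat 7's list, so seat 7 = 10.
The 7 still-open variables together cover exactly {3, 4, 5, 6, 7, 8, 9} — 7 values for 7 variables — and 8 appears only in seat 4's list, so seat 4 = 8.
Among the 6 still-open variables, 7 fits only seat 1 (and all 6 values in {3, 4, 5, 6, 7, 9} must be used), so seat 1 = 7.

seat 1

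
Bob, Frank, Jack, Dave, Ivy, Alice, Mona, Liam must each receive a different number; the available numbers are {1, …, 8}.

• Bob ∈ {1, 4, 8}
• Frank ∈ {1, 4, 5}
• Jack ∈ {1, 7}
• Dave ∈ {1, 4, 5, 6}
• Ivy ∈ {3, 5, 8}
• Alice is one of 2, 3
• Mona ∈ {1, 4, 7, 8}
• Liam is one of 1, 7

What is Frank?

The 8 variables draw from only 8 values {1, 2, 3, 4, 5, 6, 7, 8}, so each is used; only Alice can be 2, hence Alice = 2.
The 7 still-open variables draw from only 7 values {1, 3, 4, 5, 6, 7, 8}, so each is used; only Ivy can be 3, hence Ivy = 3.
The 6 still-open variables draw from only 6 values {1, 4, 5, 6, 7, 8}, so each is used; only Dave can be 6, hence Dave = 6.
The 5 still-open variables together cover exactly {1, 4, 5, 7, 8} — 5 values for 5 variables — and 5 appears only in Frank's list, so Frank = 5.

5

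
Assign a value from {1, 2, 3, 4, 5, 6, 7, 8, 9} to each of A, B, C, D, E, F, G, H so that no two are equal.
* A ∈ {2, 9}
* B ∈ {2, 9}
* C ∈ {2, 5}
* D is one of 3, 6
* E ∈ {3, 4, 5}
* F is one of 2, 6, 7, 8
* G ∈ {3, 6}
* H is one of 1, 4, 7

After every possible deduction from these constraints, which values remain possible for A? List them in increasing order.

2, 9

A and B between them cover only {2, 9} — a naked pair. Remove those values from C, F.
That leaves C = 5. So E can't be 5.
D and G share exactly the 2 values {3, 6}; by pigeonhole those values go to them, so strike 3, 6 from E, F.
That leaves E = 4. Remove 4 from H.
No further eliminations apply; A can still be any of 2, 9.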